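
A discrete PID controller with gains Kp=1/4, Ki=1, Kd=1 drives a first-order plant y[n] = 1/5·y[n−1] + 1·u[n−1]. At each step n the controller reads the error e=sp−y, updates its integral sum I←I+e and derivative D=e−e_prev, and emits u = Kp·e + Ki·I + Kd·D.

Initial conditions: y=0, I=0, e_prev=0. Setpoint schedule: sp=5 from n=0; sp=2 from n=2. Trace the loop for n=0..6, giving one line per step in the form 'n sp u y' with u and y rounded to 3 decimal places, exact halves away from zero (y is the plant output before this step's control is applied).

(exact arithmetic carried between steps; '≈' marks a value shown rounded to 6 d.p. or computed from one; I and e_prev carry over from the previous line; the table rounds u and y to 3 d.p., halves away from zero)
n=0: y=0, sp=5, e=sp−y=5; I=5, D=e−e_prev=5; u=1/4·5+1·5+1·5=11.25; next y=1/5·0+1·11.25=11.25
n=1: y=11.25, sp=5, e=sp−y=-6.25; I=-1.25, D=e−e_prev=-11.25; u=1/4·(-6.25)+1·(-1.25)+1·(-11.25)=-14.0625; next y=1/5·11.25+1·(-14.0625)=-11.8125
n=2: y=-11.8125, sp=2, e=sp−y=13.8125; I=12.5625, D=e−e_prev=20.0625; u=1/4·13.8125+1·12.5625+1·20.0625=36.078125; next y=1/5·(-11.8125)+1·36.078125=33.715625
n=3: y=33.715625, sp=2, e=sp−y=-31.715625; I=-19.153125, D=e−e_prev=-45.528125; u=1/4·(-31.715625)+1·(-19.153125)+1·(-45.528125)≈-72.610156; next y=1/5·33.715625+1·(-72.610156)≈-65.867031
n=4: y≈-65.867031, sp=2, e=sp−y≈67.867031; I≈48.713906, D=e−e_prev≈99.582656; u=1/4·67.867031+1·48.713906+1·99.582656≈165.263320; next y=1/5·(-65.867031)+1·165.263320≈152.089914
n=5: y≈152.089914, sp=2, e=sp−y≈-150.089914; I≈-101.376008, D=e−e_prev≈-217.956945; u=1/4·(-150.089914)+1·(-101.376008)+1·(-217.956945)≈-356.855432; next y=1/5·152.089914+1·(-356.855432)≈-326.437449
n=6: y≈-326.437449, sp=2, e=sp−y≈328.437449; I≈227.061441, D=e−e_prev≈478.527363; u=1/4·328.437449+1·227.061441+1·478.527363≈787.698166; next y=1/5·(-326.437449)+1·787.698166≈722.410676

0 5 11.250 0.000
1 5 -14.063 11.250
2 2 36.078 -11.813
3 2 -72.610 33.716
4 2 165.263 -65.867
5 2 -356.855 152.090
6 2 787.698 -326.437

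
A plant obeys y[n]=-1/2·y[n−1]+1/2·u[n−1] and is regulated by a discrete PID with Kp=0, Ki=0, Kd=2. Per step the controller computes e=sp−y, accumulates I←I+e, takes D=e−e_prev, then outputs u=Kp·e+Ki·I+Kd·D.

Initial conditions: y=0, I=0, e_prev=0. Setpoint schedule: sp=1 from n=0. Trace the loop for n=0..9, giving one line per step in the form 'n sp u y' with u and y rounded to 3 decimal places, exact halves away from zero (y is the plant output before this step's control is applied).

(exact arithmetic carried between steps; '≈' marks a value shown rounded to 6 d.p. or computed from one; I and e_prev carry over from the previous line; the table rounds u and y to 3 d.p., halves away from zero)
n=0: y=0, sp=1, e=sp−y=1; I=1, D=e−e_prev=1; u=0·1+0·1+2·1=2; next y=-1/2·0+1/2·2=1
n=1: y=1, sp=1, e=sp−y=0; I=1, D=e−e_prev=-1; u=0·0+0·1+2·(-1)=-2; next y=-1/2·1+1/2·(-2)=-1.5
n=2: y=-1.5, sp=1, e=sp−y=2.5; I=3.5, D=e−e_prev=2.5; u=0·2.5+0·3.5+2·2.5=5; next y=-1/2·(-1.5)+1/2·5=3.25
n=3: y=3.25, sp=1, e=sp−y=-2.25; I=1.25, D=e−e_prev=-4.75; u=0·(-2.25)+0·1.25+2·(-4.75)=-9.5; next y=-1/2·3.25+1/2·(-9.5)=-6.375
n=4: y=-6.375, sp=1, e=sp−y=7.375; I=8.625, D=e−e_prev=9.625; u=0·7.375+0·8.625+2·9.625=19.25; next y=-1/2·(-6.375)+1/2·19.25=12.8125
n=5: y=12.8125, sp=1, e=sp−y=-11.8125; I=-3.1875, D=e−e_prev=-19.1875; u=0·(-11.8125)+0·(-3.1875)+2·(-19.1875)=-38.375; next y=-1/2·12.8125+1/2·(-38.375)=-25.59375
n=6: y=-25.59375, sp=1, e=sp−y=26.59375; I=23.40625, D=e−e_prev=38.40625; u=0·26.59375+0·23.40625+2·38.40625=76.8125; next y=-1/2·(-25.59375)+1/2·76.8125=51.203125
n=7: y=51.203125, sp=1, e=sp−y=-50.203125; I=-26.796875, D=e−e_prev=-76.796875; u=0·(-50.203125)+0·(-26.796875)+2·(-76.796875)=-153.59375; next y=-1/2·51.203125+1/2·(-153.59375)≈-102.398438
n=8: y≈-102.398438, sp=1, e=sp−y≈103.398438; I≈76.601563, D=e−e_prev≈153.601563; u=0·103.398438+0·76.601563+2·153.601563≈307.203125; next y=-1/2·(-102.398438)+1/2·307.203125≈204.800781
n=9: y≈204.800781, sp=1, e=sp−y≈-203.800781; I≈-127.199219, D=e−e_prev≈-307.199219; u=0·(-203.800781)+0·(-127.199219)+2·(-307.199219)≈-614.398438; next y=-1/2·204.800781+1/2·(-614.398438)≈-409.599609

0 1 2.000 0.000
1 1 -2.000 1.000
2 1 5.000 -1.500
3 1 -9.500 3.250
4 1 19.250 -6.375
5 1 -38.375 12.813
6 1 76.813 -25.594
7 1 -153.594 51.203
8 1 307.203 -102.398
9 1 -614.398 204.801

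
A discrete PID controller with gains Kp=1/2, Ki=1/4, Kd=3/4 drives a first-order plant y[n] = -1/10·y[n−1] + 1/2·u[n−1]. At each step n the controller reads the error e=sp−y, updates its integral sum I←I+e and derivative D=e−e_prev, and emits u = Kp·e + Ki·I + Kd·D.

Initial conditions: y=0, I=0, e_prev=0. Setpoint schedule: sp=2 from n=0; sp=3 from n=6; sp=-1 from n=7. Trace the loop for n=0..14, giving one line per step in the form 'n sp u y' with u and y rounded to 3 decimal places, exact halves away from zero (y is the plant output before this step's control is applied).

0 2 3.000 0.000
1 2 -0.250 1.500
2 2 3.663 -0.275
3 2 -0.301 1.859
4 2 4.627 -0.336
5 2 -0.460 2.347
6 3 7.184 -0.465
7 -1 -6.964 3.638
8 -1 9.180 -3.846
9 -1 -8.952 4.975
10 -1 11.092 -4.973
11 -1 -11.901 6.043
12 -1 13.498 -6.555
13 -1 -15.501 7.404
14 -1 16.710 -8.491

(exact arithmetic carried between steps; '≈' marks a value shown rounded to 6 d.p. or computed from one; I and e_prev carry over from the previous line; the table rounds u and y to 3 d.p., halves away from zero)
n=0: y=0, sp=2, e=sp−y=2; I=2, D=e−e_prev=2; u=1/2·2+1/4·2+3/4·2=3; next y=-1/10·0+1/2·3=1.5
n=1: y=1.5, sp=2, e=sp−y=0.5; I=2.5, D=e−e_prev=-1.5; u=1/2·0.5+1/4·2.5+3/4·(-1.5)=-0.25; next y=-1/10·1.5+1/2·(-0.25)=-0.275
n=2: y=-0.275, sp=2, e=sp−y=2.275; I=4.775, D=e−e_prev=1.775; u=1/2·2.275+1/4·4.775+3/4·1.775=3.6625; next y=-1/10·(-0.275)+1/2·3.6625=1.85875
n=3: y=1.85875, sp=2, e=sp−y=0.14125; I=4.91625, D=e−e_prev=-2.13375; u=1/2·0.14125+1/4·4.91625+3/4·(-2.13375)=-0.300625; next y=-1/10·1.85875+1/2·(-0.300625)≈-0.336188
n=4: y≈-0.336188, sp=2, e=sp−y≈2.336188; I≈7.252438, D=e−e_prev≈2.194938; u=1/2·2.336188+1/4·7.252438+3/4·2.194938≈4.627406; next y=-1/10·(-0.336188)+1/2·4.627406≈2.347322
n=5: y≈2.347322, sp=2, e=sp−y≈-0.347322; I≈6.905116, D=e−e_prev≈-2.683509; u=1/2·(-0.347322)+1/4·6.905116+3/4·(-2.683509)≈-0.460014; next y=-1/10·2.347322+1/2·(-0.460014)≈-0.464739
n=6: y≈-0.464739, sp=3, e=sp−y≈3.464739; I≈10.369855, D=e−e_prev≈3.812061; u=1/2·3.464739+1/4·10.369855+3/4·3.812061≈7.183879; next y=-1/10·(-0.464739)+1/2·7.183879≈3.638413
n=7: y≈3.638413, sp=-1, e=sp−y≈-4.638413; I≈5.731441, D=e−e_prev≈-8.103153; u=1/2·(-4.638413)+1/4·5.731441+3/4·(-8.103153)≈-6.963711; next y=-1/10·3.638413+1/2·(-6.963711)≈-3.845697
n=8: y≈-3.845697, sp=-1, e=sp−y≈2.845697; I≈8.577138, D=e−e_prev≈7.484110; u=1/2·2.845697+1/4·8.577138+3/4·7.484110≈9.180216; next y=-1/10·(-3.845697)+1/2·9.180216≈4.974678
n=9: y≈4.974678, sp=-1, e=sp−y≈-5.974678; I≈2.602461, D=e−e_prev≈-8.820374; u=1/2·(-5.974678)+1/4·2.602461+3/4·(-8.820374)≈-8.952004; next y=-1/10·4.974678+1/2·(-8.952004)≈-4.973470
n=10: y≈-4.973470, sp=-1, e=sp−y≈3.973470; I≈6.575931, D=e−e_prev≈9.948147; u=1/2·3.973470+1/4·6.575931+3/4·9.948147≈11.091828; next y=-1/10·(-4.973470)+1/2·11.091828≈6.043261
n=11: y≈6.043261, sp=-1, e=sp−y≈-7.043261; I≈-0.467331, D=e−e_prev≈-11.016731; u=1/2·(-7.043261)+1/4·(-0.467331)+3/4·(-11.016731)≈-11.901011; next y=-1/10·6.043261+1/2·(-11.901011)≈-6.554832
n=12: y≈-6.554832, sp=-1, e=sp−y≈5.554832; I≈5.087501, D=e−e_prev≈12.598093; u=1/2·5.554832+1/4·5.087501+3/4·12.598093≈13.497861; next y=-1/10·(-6.554832)+1/2·13.497861≈7.404414
n=13: y≈7.404414, sp=-1, e=sp−y≈-8.404414; I≈-3.316912, D=e−e_prev≈-13.959245; u=1/2·(-8.404414)+1/4·(-3.316912)+3/4·(-13.959245)≈-15.500869; next y=-1/10·7.404414+1/2·(-15.500869)≈-8.490876
n=14: y≈-8.490876, sp=-1, e=sp−y≈7.490876; I≈4.173964, D=e−e_prev≈15.895290; u=1/2·7.490876+1/4·4.173964+3/4·15.895290≈16.710396; next y=-1/10·(-8.490876)+1/2·16.710396≈9.204286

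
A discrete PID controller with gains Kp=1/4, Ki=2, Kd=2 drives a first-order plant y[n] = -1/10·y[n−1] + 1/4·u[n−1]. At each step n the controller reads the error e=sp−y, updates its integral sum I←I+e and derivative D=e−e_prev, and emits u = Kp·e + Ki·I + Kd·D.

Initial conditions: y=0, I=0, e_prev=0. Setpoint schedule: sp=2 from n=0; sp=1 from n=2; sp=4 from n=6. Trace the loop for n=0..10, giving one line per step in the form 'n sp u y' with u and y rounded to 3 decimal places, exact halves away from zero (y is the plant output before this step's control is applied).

0 2 8.500 0.000
1 2 -0.531 2.125
2 1 9.718 -0.345
3 1 -2.472 2.464
4 1 14.364 -0.864
5 1 -7.866 3.677
6 4 34.162 -2.334
7 4 -18.403 8.774
8 4 54.837 -5.478
9 4 -38.585 14.257
10 4 88.020 -11.072

(exact arithmetic carried between steps; '≈' marks a value shown rounded to 6 d.p. or computed from one; I and e_prev carry over from the previous line; the table rounds u and y to 3 d.p., halves away from zero)
n=0: y=0, sp=2, e=sp−y=2; I=2, D=e−e_prev=2; u=1/4·2+2·2+2·2=8.5; next y=-1/10·0+1/4·8.5=2.125
n=1: y=2.125, sp=2, e=sp−y=-0.125; I=1.875, D=e−e_prev=-2.125; u=1/4·(-0.125)+2·1.875+2·(-2.125)=-0.53125; next y=-1/10·2.125+1/4·(-0.53125)≈-0.345313
n=2: y≈-0.345313, sp=1, e=sp−y≈1.345313; I≈3.220313, D=e−e_prev≈1.470313; u=1/4·1.345313+2·3.220313+2·1.470313≈9.717578; next y=-1/10·(-0.345313)+1/4·9.717578≈2.463926
n=3: y≈2.463926, sp=1, e=sp−y≈-1.463926; I≈1.756387, D=e−e_prev≈-2.809238; u=1/4·(-1.463926)+2·1.756387+2·(-2.809238)≈-2.471685; next y=-1/10·2.463926+1/4·(-2.471685)≈-0.864314
n=4: y≈-0.864314, sp=1, e=sp−y≈1.864314; I≈3.620700, D=e−e_prev≈3.328240; u=1/4·1.864314+2·3.620700+2·3.328240≈14.363958; next y=-1/10·(-0.864314)+1/4·14.363958≈3.677421
n=5: y≈3.677421, sp=1, e=sp−y≈-2.677421; I≈0.943279, D=e−e_prev≈-4.541735; u=1/4·(-2.677421)+2·0.943279+2·(-4.541735)≈-7.866266; next y=-1/10·3.677421+1/4·(-7.866266)≈-2.334308
n=6: y≈-2.334308, sp=4, e=sp−y≈6.334308; I≈7.277588, D=e−e_prev≈9.011729; u=1/4·6.334308+2·7.277588+2·9.011729≈34.162212; next y=-1/10·(-2.334308)+1/4·34.162212≈8.773984
n=7: y≈8.773984, sp=4, e=sp−y≈-4.773984; I≈2.503604, D=e−e_prev≈-11.108292; u=1/4·(-4.773984)+2·2.503604+2·(-11.108292)≈-18.402872; next y=-1/10·8.773984+1/4·(-18.402872)≈-5.478116
n=8: y≈-5.478116, sp=4, e=sp−y≈9.478116; I≈11.981721, D=e−e_prev≈14.252100; u=1/4·9.478116+2·11.981721+2·14.252100≈54.837171; next y=-1/10·(-5.478116)+1/4·54.837171≈14.257104
n=9: y≈14.257104, sp=4, e=sp−y≈-10.257104; I≈1.724616, D=e−e_prev≈-19.735221; u=1/4·(-10.257104)+2·1.724616+2·(-19.735221)≈-38.585485; next y=-1/10·14.257104+1/4·(-38.585485)≈-11.072082
n=10: y≈-11.072082, sp=4, e=sp−y≈15.072082; I≈16.796698, D=e−e_prev≈25.329186; u=1/4·15.072082+2·16.796698+2·25.329186≈88.019789; next y=-1/10·(-11.072082)+1/4·88.019789≈23.112155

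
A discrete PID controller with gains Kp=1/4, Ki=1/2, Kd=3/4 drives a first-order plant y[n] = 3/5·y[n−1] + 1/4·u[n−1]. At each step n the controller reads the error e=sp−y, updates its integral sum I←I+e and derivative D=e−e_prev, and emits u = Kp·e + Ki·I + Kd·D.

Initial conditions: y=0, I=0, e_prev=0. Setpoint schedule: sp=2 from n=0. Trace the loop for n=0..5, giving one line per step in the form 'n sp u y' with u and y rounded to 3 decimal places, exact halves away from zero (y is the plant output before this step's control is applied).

0 2 3.000 0.000
1 2 1.375 0.750
2 2 2.497 0.794
3 2 2.673 1.100
4 2 3.011 1.328
5 2 3.185 1.550

(exact arithmetic carried between steps; '≈' marks a value shown rounded to 6 d.p. or computed from one; I and e_prev carry over from the previous line; the table rounds u and y to 3 d.p., halves away from zero)
n=0: y=0, sp=2, e=sp−y=2; I=2, D=e−e_prev=2; u=1/4·2+1/2·2+3/4·2=3; next y=3/5·0+1/4·3=0.75
n=1: y=0.75, sp=2, e=sp−y=1.25; I=3.25, D=e−e_prev=-0.75; u=1/4·1.25+1/2·3.25+3/4·(-0.75)=1.375; next y=3/5·0.75+1/4·1.375=0.79375
n=2: y=0.79375, sp=2, e=sp−y=1.20625; I=4.45625, D=e−e_prev=-0.04375; u=1/4·1.20625+1/2·4.45625+3/4·(-0.04375)=2.496875; next y=3/5·0.79375+1/4·2.496875≈1.100469
n=3: y≈1.100469, sp=2, e=sp−y≈0.899531; I≈5.355781, D=e−e_prev≈-0.306719; u=1/4·0.899531+1/2·5.355781+3/4·(-0.306719)≈2.672734; next y=3/5·1.100469+1/4·2.672734≈1.328465
n=4: y≈1.328465, sp=2, e=sp−y≈0.671535; I≈6.027316, D=e−e_prev≈-0.227996; u=1/4·0.671535+1/2·6.027316+3/4·(-0.227996)≈3.010545; next y=3/5·1.328465+1/4·3.010545≈1.549715
n=5: y≈1.549715, sp=2, e=sp−y≈0.450285; I≈6.477601, D=e−e_prev≈-0.221250; u=1/4·0.450285+1/2·6.477601+3/4·(-0.221250)≈3.185434; next y=3/5·1.549715+1/4·3.185434≈1.726188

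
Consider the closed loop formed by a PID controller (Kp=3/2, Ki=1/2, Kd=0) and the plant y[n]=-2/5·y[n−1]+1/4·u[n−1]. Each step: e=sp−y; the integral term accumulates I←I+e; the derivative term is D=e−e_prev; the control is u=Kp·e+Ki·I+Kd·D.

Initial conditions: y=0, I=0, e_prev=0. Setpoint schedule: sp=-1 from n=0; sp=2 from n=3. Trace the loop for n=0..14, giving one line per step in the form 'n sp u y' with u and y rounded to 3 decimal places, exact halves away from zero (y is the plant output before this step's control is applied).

(exact arithmetic carried between steps; '≈' marks a value shown rounded to 6 d.p. or computed from one; I and e_prev carry over from the previous line; the table rounds u and y to 3 d.p., halves away from zero)
n=0: y=0, sp=-1, e=sp−y=-1; I=-1, D=e−e_prev=-1; u=3/2·(-1)+1/2·(-1)+0·(-1)=-2; next y=-2/5·0+1/4·(-2)=-0.5
n=1: y=-0.5, sp=-1, e=sp−y=-0.5; I=-1.5, D=e−e_prev=0.5; u=3/2·(-0.5)+1/2·(-1.5)+0·0.5=-1.5; next y=-2/5·(-0.5)+1/4·(-1.5)=-0.175
n=2: y=-0.175, sp=-1, e=sp−y=-0.825; I=-2.325, D=e−e_prev=-0.325; u=3/2·(-0.825)+1/2·(-2.325)+0·(-0.325)=-2.4; next y=-2/5·(-0.175)+1/4·(-2.4)=-0.53
n=3: y=-0.53, sp=2, e=sp−y=2.53; I=0.205, D=e−e_prev=3.355; u=3/2·2.53+1/2·0.205+0·3.355=3.8975; next y=-2/5·(-0.53)+1/4·3.8975=1.186375
n=4: y=1.186375, sp=2, e=sp−y=0.813625; I=1.018625, D=e−e_prev=-1.716375; u=3/2·0.813625+1/2·1.018625+0·(-1.716375)=1.72975; next y=-2/5·1.186375+1/4·1.72975≈-0.042113
n=5: y≈-0.042113, sp=2, e=sp−y≈2.042113; I≈3.060738, D=e−e_prev≈1.228488; u=3/2·2.042113+1/2·3.060738+0·1.228488≈4.593538; next y=-2/5·(-0.042113)+1/4·4.593538≈1.165229
n=6: y≈1.165229, sp=2, e=sp−y≈0.834771; I≈3.895508, D=e−e_prev≈-1.207342; u=3/2·0.834771+1/2·3.895508+0·(-1.207342)≈3.19991; next y=-2/5·1.165229+1/4·3.19991≈0.333886
n=7: y≈0.333886, sp=2, e=sp−y≈1.666114; I≈5.561622, D=e−e_prev≈0.831344; u=3/2·1.666114+1/2·5.561622+0·0.831344≈5.279983; next y=-2/5·0.333886+1/4·5.279983≈1.186441
n=8: y≈1.186441, sp=2, e=sp−y≈0.813559; I≈6.375181, D=e−e_prev≈-0.852556; u=3/2·0.813559+1/2·6.375181+0·(-0.852556)≈4.407929; next y=-2/5·1.186441+1/4·4.407929≈0.627406
n=9: y≈0.627406, sp=2, e=sp−y≈1.372594; I≈7.747775, D=e−e_prev≈0.559036; u=3/2·1.372594+1/2·7.747775+0·0.559036≈5.932779; next y=-2/5·0.627406+1/4·5.932779≈1.232233
n=10: y≈1.232233, sp=2, e=sp−y≈0.767767; I≈8.515543, D=e−e_prev≈-0.604827; u=3/2·0.767767+1/2·8.515543+0·(-0.604827)≈5.409423; next y=-2/5·1.232233+1/4·5.409423≈0.859463
n=11: y≈0.859463, sp=2, e=sp−y≈1.140537; I≈9.656080, D=e−e_prev≈0.372770; u=3/2·1.140537+1/2·9.656080+0·0.372770≈6.538846; next y=-2/5·0.859463+1/4·6.538846≈1.290927
n=12: y≈1.290927, sp=2, e=sp−y≈0.709073; I≈10.365154, D=e−e_prev≈-0.431464; u=3/2·0.709073+1/2·10.365154+0·(-0.431464)≈6.246187; next y=-2/5·1.290927+1/4·6.246187≈1.045176
n=13: y≈1.045176, sp=2, e=sp−y≈0.954824; I≈11.319978, D=e−e_prev≈0.245750; u=3/2·0.954824+1/2·11.319978+0·0.245750≈7.092225; next y=-2/5·1.045176+1/4·7.092225≈1.354986
n=14: y≈1.354986, sp=2, e=sp−y≈0.645014; I≈11.964992, D=e−e_prev≈-0.309810; u=3/2·0.645014+1/2·11.964992+0·(-0.309810)≈6.950017; next y=-2/5·1.354986+1/4·6.950017≈1.195510

0 -1 -2.000 0.000
1 -1 -1.500 -0.500
2 -1 -2.400 -0.175
3 2 3.898 -0.530
4 2 1.730 1.186
5 2 4.594 -0.042
6 2 3.200 1.165
7 2 5.280 0.334
8 2 4.408 1.186
9 2 5.933 0.627
10 2 5.409 1.232
11 2 6.539 0.859
12 2 6.246 1.291
13 2 7.092 1.045
14 2 6.950 1.355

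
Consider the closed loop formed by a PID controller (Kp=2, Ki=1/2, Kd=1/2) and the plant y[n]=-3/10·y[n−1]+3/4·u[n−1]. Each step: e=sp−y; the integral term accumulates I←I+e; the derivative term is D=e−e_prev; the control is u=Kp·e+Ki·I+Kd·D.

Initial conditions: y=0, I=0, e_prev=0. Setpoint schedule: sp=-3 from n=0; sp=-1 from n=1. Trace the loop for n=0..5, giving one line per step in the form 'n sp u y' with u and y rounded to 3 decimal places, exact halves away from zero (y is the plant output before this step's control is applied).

(exact arithmetic carried between steps; '≈' marks a value shown rounded to 6 d.p. or computed from one; I and e_prev carry over from the previous line; the table rounds u and y to 3 d.p., halves away from zero)
n=0: y=0, sp=-3, e=sp−y=-3; I=-3, D=e−e_prev=-3; u=2·(-3)+1/2·(-3)+1/2·(-3)=-9; next y=-3/10·0+3/4·(-9)=-6.75
n=1: y=-6.75, sp=-1, e=sp−y=5.75; I=2.75, D=e−e_prev=8.75; u=2·5.75+1/2·2.75+1/2·8.75=17.25; next y=-3/10·(-6.75)+3/4·17.25=14.9625
n=2: y=14.9625, sp=-1, e=sp−y=-15.9625; I=-13.2125, D=e−e_prev=-21.7125; u=2·(-15.9625)+1/2·(-13.2125)+1/2·(-21.7125)=-49.3875; next y=-3/10·14.9625+3/4·(-49.3875)=-41.529375
n=3: y=-41.529375, sp=-1, e=sp−y=40.529375; I=27.316875, D=e−e_prev=56.491875; u=2·40.529375+1/2·27.316875+1/2·56.491875=122.963125; next y=-3/10·(-41.529375)+3/4·122.963125≈104.681156
n=4: y≈104.681156, sp=-1, e=sp−y≈-105.681156; I≈-78.364281, D=e−e_prev≈-146.210531; u=2·(-105.681156)+1/2·(-78.364281)+1/2·(-146.210531)≈-323.649719; next y=-3/10·104.681156+3/4·(-323.649719)≈-274.141636
n=5: y≈-274.141636, sp=-1, e=sp−y≈273.141636; I≈194.777355, D=e−e_prev≈378.822792; u=2·273.141636+1/2·194.777355+1/2·378.822792≈833.083345; next y=-3/10·(-274.141636)+3/4·833.083345≈707.055000

0 -3 -9.000 0.000
1 -1 17.250 -6.750
2 -1 -49.388 14.963
3 -1 122.963 -41.529
4 -1 -323.650 104.681
5 -1 833.083 -274.142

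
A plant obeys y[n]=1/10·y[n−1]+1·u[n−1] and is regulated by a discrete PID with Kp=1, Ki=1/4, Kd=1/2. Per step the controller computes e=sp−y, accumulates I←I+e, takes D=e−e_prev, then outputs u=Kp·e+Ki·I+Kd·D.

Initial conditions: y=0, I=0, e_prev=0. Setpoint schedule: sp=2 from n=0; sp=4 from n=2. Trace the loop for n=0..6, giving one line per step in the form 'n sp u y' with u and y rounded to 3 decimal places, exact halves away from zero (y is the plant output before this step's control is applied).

0 2 3.500 0.000
1 2 -3.125 3.500
2 4 12.731 -2.775
3 4 -16.363 12.454
4 4 37.388 -15.117
5 4 -60.857 35.876
6 4 119.675 -57.269

(exact arithmetic carried between steps; '≈' marks a value shown rounded to 6 d.p. or computed from one; I and e_prev carry over from the previous line; the table rounds u and y to 3 d.p., halves away from zero)
n=0: y=0, sp=2, e=sp−y=2; I=2, D=e−e_prev=2; u=1·2+1/4·2+1/2·2=3.5; next y=1/10·0+1·3.5=3.5
n=1: y=3.5, sp=2, e=sp−y=-1.5; I=0.5, D=e−e_prev=-3.5; u=1·(-1.5)+1/4·0.5+1/2·(-3.5)=-3.125; next y=1/10·3.5+1·(-3.125)=-2.775
n=2: y=-2.775, sp=4, e=sp−y=6.775; I=7.275, D=e−e_prev=8.275; u=1·6.775+1/4·7.275+1/2·8.275=12.73125; next y=1/10·(-2.775)+1·12.73125=12.45375
n=3: y=12.45375, sp=4, e=sp−y=-8.45375; I=-1.17875, D=e−e_prev=-15.22875; u=1·(-8.45375)+1/4·(-1.17875)+1/2·(-15.22875)≈-16.362813; next y=1/10·12.45375+1·(-16.362813)≈-15.117438
n=4: y≈-15.117438, sp=4, e=sp−y≈19.117438; I≈17.938688, D=e−e_prev≈27.571188; u=1·19.117438+1/4·17.938688+1/2·27.571188≈37.387703; next y=1/10·(-15.117438)+1·37.387703≈35.875959
n=5: y≈35.875959, sp=4, e=sp−y≈-31.875959; I≈-13.937272, D=e−e_prev≈-50.993397; u=1·(-31.875959)+1/4·(-13.937272)+1/2·(-50.993397)≈-60.856976; next y=1/10·35.875959+1·(-60.856976)≈-57.269380
n=6: y≈-57.269380, sp=4, e=sp−y≈61.269380; I≈47.332108, D=e−e_prev≈93.145339; u=1·61.269380+1/4·47.332108+1/2·93.145339≈119.675076; next y=1/10·(-57.269380)+1·119.675076≈113.948138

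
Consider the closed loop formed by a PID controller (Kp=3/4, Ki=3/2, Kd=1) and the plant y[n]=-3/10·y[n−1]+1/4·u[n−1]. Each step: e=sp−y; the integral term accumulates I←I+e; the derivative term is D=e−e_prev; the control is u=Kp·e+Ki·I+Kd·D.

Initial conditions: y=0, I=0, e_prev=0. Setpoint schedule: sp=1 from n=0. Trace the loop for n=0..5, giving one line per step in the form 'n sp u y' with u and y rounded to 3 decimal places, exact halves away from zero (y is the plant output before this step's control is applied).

(exact arithmetic carried between steps; '≈' marks a value shown rounded to 6 d.p. or computed from one; I and e_prev carry over from the previous line; the table rounds u and y to 3 d.p., halves away from zero)
n=0: y=0, sp=1, e=sp−y=1; I=1, D=e−e_prev=1; u=3/4·1+3/2·1+1·1=3.25; next y=-3/10·0+1/4·3.25=0.8125
n=1: y=0.8125, sp=1, e=sp−y=0.1875; I=1.1875, D=e−e_prev=-0.8125; u=3/4·0.1875+3/2·1.1875+1·(-0.8125)=1.109375; next y=-3/10·0.8125+1/4·1.109375≈0.033594
n=2: y≈0.033594, sp=1, e=sp−y≈0.966406; I≈2.153906, D=e−e_prev≈0.778906; u=3/4·0.966406+3/2·2.153906+1·0.778906≈4.734570; next y=-3/10·0.033594+1/4·4.734570≈1.173564
n=3: y≈1.173564, sp=1, e=sp−y≈-0.173564; I≈1.980342, D=e−e_prev≈-1.139971; u=3/4·(-0.173564)+3/2·1.980342+1·(-1.139971)≈1.700369; next y=-3/10·1.173564+1/4·1.700369≈0.073023
n=4: y≈0.073023, sp=1, e=sp−y≈0.926977; I≈2.907319, D=e−e_prev≈1.100542; u=3/4·0.926977+3/2·2.907319+1·1.100542≈6.156753; next y=-3/10·0.073023+1/4·6.156753≈1.517281
n=5: y≈1.517281, sp=1, e=sp−y≈-0.517281; I≈2.390038, D=e−e_prev≈-1.444259; u=3/4·(-0.517281)+3/2·2.390038+1·(-1.444259)≈1.752837; next y=-3/10·1.517281+1/4·1.752837≈-0.016975

0 1 3.250 0.000
1 1 1.109 0.813
2 1 4.735 0.034
3 1 1.700 1.174
4 1 6.157 0.073
5 1 1.753 1.517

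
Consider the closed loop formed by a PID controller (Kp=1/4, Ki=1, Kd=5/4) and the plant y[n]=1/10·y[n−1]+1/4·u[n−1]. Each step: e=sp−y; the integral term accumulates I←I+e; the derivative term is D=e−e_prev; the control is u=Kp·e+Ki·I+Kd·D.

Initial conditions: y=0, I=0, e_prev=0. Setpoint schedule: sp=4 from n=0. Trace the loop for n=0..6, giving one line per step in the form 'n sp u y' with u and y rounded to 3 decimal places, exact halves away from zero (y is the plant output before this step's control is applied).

(exact arithmetic carried between steps; '≈' marks a value shown rounded to 6 d.p. or computed from one; I and e_prev carry over from the previous line; the table rounds u and y to 3 d.p., halves away from zero)
n=0: y=0, sp=4, e=sp−y=4; I=4, D=e−e_prev=4; u=1/4·4+1·4+5/4·4=10; next y=1/10·0+1/4·10=2.5
n=1: y=2.5, sp=4, e=sp−y=1.5; I=5.5, D=e−e_prev=-2.5; u=1/4·1.5+1·5.5+5/4·(-2.5)=2.75; next y=1/10·2.5+1/4·2.75=0.9375
n=2: y=0.9375, sp=4, e=sp−y=3.0625; I=8.5625, D=e−e_prev=1.5625; u=1/4·3.0625+1·8.5625+5/4·1.5625=11.28125; next y=1/10·0.9375+1/4·11.28125≈2.914063
n=3: y≈2.914063, sp=4, e=sp−y≈1.085938; I≈9.648438, D=e−e_prev≈-1.976563; u=1/4·1.085938+1·9.648438+5/4·(-1.976563)≈7.449219; next y=1/10·2.914063+1/4·7.449219≈2.153711
n=4: y≈2.153711, sp=4, e=sp−y≈1.846289; I≈11.494727, D=e−e_prev≈0.760352; u=1/4·1.846289+1·11.494727+5/4·0.760352≈12.906738; next y=1/10·2.153711+1/4·12.906738≈3.442056
n=5: y≈3.442056, sp=4, e=sp−y≈0.557944; I≈12.052671, D=e−e_prev≈-1.288345; u=1/4·0.557944+1·12.052671+5/4·(-1.288345)≈10.581726; next y=1/10·3.442056+1/4·10.581726≈2.989637
n=6: y≈2.989637, sp=4, e=sp−y≈1.010363; I≈13.063034, D=e−e_prev≈0.452419; u=1/4·1.010363+1·13.063034+5/4·0.452419≈13.881148; next y=1/10·2.989637+1/4·13.881148≈3.769251

0 4 10.000 0.000
1 4 2.750 2.500
2 4 11.281 0.938
3 4 7.449 2.914
4 4 12.907 2.154
5 4 10.582 3.442
6 4 13.881 2.990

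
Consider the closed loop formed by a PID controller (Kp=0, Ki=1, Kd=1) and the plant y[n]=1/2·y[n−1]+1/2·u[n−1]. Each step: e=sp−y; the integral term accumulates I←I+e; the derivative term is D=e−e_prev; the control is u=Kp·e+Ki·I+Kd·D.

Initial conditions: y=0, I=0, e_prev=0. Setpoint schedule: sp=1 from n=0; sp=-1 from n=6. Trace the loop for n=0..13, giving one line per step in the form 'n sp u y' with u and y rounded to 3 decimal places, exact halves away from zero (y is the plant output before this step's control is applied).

0 1 2.000 0.000
1 1 0.000 1.000
2 1 2.000 0.500
3 1 0.500 1.250
4 1 1.750 0.875
5 1 0.625 1.313
6 -1 -2.563 0.969
7 -1 0.656 -0.797
8 -1 -2.766 -0.070
9 -1 -0.273 -1.418
10 -1 -2.348 -0.846
11 -1 -0.428 -1.597
12 -1 -1.751 -1.012
13 -1 -0.416 -1.382

(exact arithmetic carried between steps; '≈' marks a value shown rounded to 6 d.p. or computed from one; I and e_prev carry over from the previous line; the table rounds u and y to 3 d.p., halves away from zero)
n=0: y=0, sp=1, e=sp−y=1; I=1, D=e−e_prev=1; u=0·1+1·1+1·1=2; next y=1/2·0+1/2·2=1
n=1: y=1, sp=1, e=sp−y=0; I=1, D=e−e_prev=-1; u=0·0+1·1+1·(-1)=0; next y=1/2·1+1/2·0=0.5
n=2: y=0.5, sp=1, e=sp−y=0.5; I=1.5, D=e−e_prev=0.5; u=0·0.5+1·1.5+1·0.5=2; next y=1/2·0.5+1/2·2=1.25
n=3: y=1.25, sp=1, e=sp−y=-0.25; I=1.25, D=e−e_prev=-0.75; u=0·(-0.25)+1·1.25+1·(-0.75)=0.5; next y=1/2·1.25+1/2·0.5=0.875
n=4: y=0.875, sp=1, e=sp−y=0.125; I=1.375, D=e−e_prev=0.375; u=0·0.125+1·1.375+1·0.375=1.75; next y=1/2·0.875+1/2·1.75=1.3125
n=5: y=1.3125, sp=1, e=sp−y=-0.3125; I=1.0625, D=e−e_prev=-0.4375; u=0·(-0.3125)+1·1.0625+1·(-0.4375)=0.625; next y=1/2·1.3125+1/2·0.625=0.96875
n=6: y=0.96875, sp=-1, e=sp−y=-1.96875; I=-0.90625, D=e−e_prev=-1.65625; u=0·(-1.96875)+1·(-0.90625)+1·(-1.65625)=-2.5625; next y=1/2·0.96875+1/2·(-2.5625)=-0.796875
n=7: y=-0.796875, sp=-1, e=sp−y=-0.203125; I=-1.109375, D=e−e_prev=1.765625; u=0·(-0.203125)+1·(-1.109375)+1·1.765625=0.65625; next y=1/2·(-0.796875)+1/2·0.65625≈-0.070313
n=8: y≈-0.070313, sp=-1, e=sp−y≈-0.929688; I≈-2.039063, D=e−e_prev≈-0.726563; u=0·(-0.929688)+1·(-2.039063)+1·(-0.726563)≈-2.765625; next y=1/2·(-0.070313)+1/2·(-2.765625)≈-1.417969
n=9: y≈-1.417969, sp=-1, e=sp−y≈0.417969; I≈-1.621094, D=e−e_prev≈1.347656; u=0·0.417969+1·(-1.621094)+1·1.347656≈-0.273438; next y=1/2·(-1.417969)+1/2·(-0.273438)≈-0.845703
n=10: y≈-0.845703, sp=-1, e=sp−y≈-0.154297; I≈-1.775391, D=e−e_prev≈-0.572266; u=0·(-0.154297)+1·(-1.775391)+1·(-0.572266)≈-2.347656; next y=1/2·(-0.845703)+1/2·(-2.347656)≈-1.596680
n=11: y≈-1.596680, sp=-1, e=sp−y≈0.596680; I≈-1.178711, D=e−e_prev≈0.750977; u=0·0.596680+1·(-1.178711)+1·0.750977≈-0.427734; next y=1/2·(-1.596680)+1/2·(-0.427734)≈-1.012207
n=12: y≈-1.012207, sp=-1, e=sp−y≈0.012207; I≈-1.166504, D=e−e_prev≈-0.584473; u=0·0.012207+1·(-1.166504)+1·(-0.584473)≈-1.750977; next y=1/2·(-1.012207)+1/2·(-1.750977)≈-1.381592
n=13: y≈-1.381592, sp=-1, e=sp−y≈0.381592; I≈-0.784912, D=e−e_prev≈0.369385; u=0·0.381592+1·(-0.784912)+1·0.369385≈-0.415527; next y=1/2·(-1.381592)+1/2·(-0.415527)≈-0.898560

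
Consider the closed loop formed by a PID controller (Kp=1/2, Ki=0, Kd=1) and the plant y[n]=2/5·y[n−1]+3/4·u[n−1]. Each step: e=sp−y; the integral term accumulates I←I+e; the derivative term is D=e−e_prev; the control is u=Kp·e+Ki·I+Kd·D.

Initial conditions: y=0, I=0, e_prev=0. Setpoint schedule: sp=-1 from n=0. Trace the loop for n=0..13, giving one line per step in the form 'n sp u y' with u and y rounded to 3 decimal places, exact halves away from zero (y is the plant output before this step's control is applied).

0 -1 -1.500 0.000
1 -1 1.188 -1.125
2 -1 -2.286 0.441
3 -1 2.248 -1.538
4 -1 -3.644 1.071
5 -1 4.028 -2.305
6 -1 -5.953 2.099
7 -1 7.037 -3.625
8 -1 -9.867 3.828
9 -1 12.132 -5.869
10 -1 -16.496 6.751
11 -1 20.758 -9.671
12 -1 -27.721 11.700
13 -1 35.367 -16.111

(exact arithmetic carried between steps; '≈' marks a value shown rounded to 6 d.p. or computed from one; I and e_prev carry over from the previous line; the table rounds u and y to 3 d.p., halves away from zero)
n=0: y=0, sp=-1, e=sp−y=-1; I=-1, D=e−e_prev=-1; u=1/2·(-1)+0·(-1)+1·(-1)=-1.5; next y=2/5·0+3/4·(-1.5)=-1.125
n=1: y=-1.125, sp=-1, e=sp−y=0.125; I=-0.875, D=e−e_prev=1.125; u=1/2·0.125+0·(-0.875)+1·1.125=1.1875; next y=2/5·(-1.125)+3/4·1.1875=0.440625
n=2: y=0.440625, sp=-1, e=sp−y=-1.440625; I=-2.315625, D=e−e_prev=-1.565625; u=1/2·(-1.440625)+0·(-2.315625)+1·(-1.565625)≈-2.285938; next y=2/5·0.440625+3/4·(-2.285938)≈-1.538203
n=3: y≈-1.538203, sp=-1, e=sp−y≈0.538203; I≈-1.777422, D=e−e_prev≈1.978828; u=1/2·0.538203+0·(-1.777422)+1·1.978828≈2.247930; next y=2/5·(-1.538203)+3/4·2.247930≈1.070666
n=4: y≈1.070666, sp=-1, e=sp−y≈-2.070666; I≈-3.848088, D=e−e_prev≈-2.608869; u=1/2·(-2.070666)+0·(-3.848088)+1·(-2.608869)≈-3.644202; next y=2/5·1.070666+3/4·(-3.644202)≈-2.304885
n=5: y≈-2.304885, sp=-1, e=sp−y≈1.304885; I≈-2.543203, D=e−e_prev≈3.375551; u=1/2·1.304885+0·(-2.543203)+1·3.375551≈4.027994; next y=2/5·(-2.304885)+3/4·4.027994≈2.099041
n=6: y≈2.099041, sp=-1, e=sp−y≈-3.099041; I≈-5.642244, D=e−e_prev≈-4.403926; u=1/2·(-3.099041)+0·(-5.642244)+1·(-4.403926)≈-5.953447; next y=2/5·2.099041+3/4·(-5.953447)≈-3.625469
n=7: y≈-3.625469, sp=-1, e=sp−y≈2.625469; I≈-3.016775, D=e−e_prev≈5.724510; u=1/2·2.625469+0·(-3.016775)+1·5.724510≈7.037245; next y=2/5·(-3.625469)+3/4·7.037245≈3.827746
n=8: y≈3.827746, sp=-1, e=sp−y≈-4.827746; I≈-7.844521, D=e−e_prev≈-7.453215; u=1/2·(-4.827746)+0·(-7.844521)+1·(-7.453215)≈-9.867088; next y=2/5·3.827746+3/4·(-9.867088)≈-5.869217
n=9: y≈-5.869217, sp=-1, e=sp−y≈4.869217; I≈-2.975304, D=e−e_prev≈9.696963; u=1/2·4.869217+0·(-2.975304)+1·9.696963≈12.131572; next y=2/5·(-5.869217)+3/4·12.131572≈6.750992
n=10: y≈6.750992, sp=-1, e=sp−y≈-7.750992; I≈-10.726296, D=e−e_prev≈-12.620209; u=1/2·(-7.750992)+0·(-10.726296)+1·(-12.620209)≈-16.495705; next y=2/5·6.750992+3/4·(-16.495705)≈-9.671382
n=11: y≈-9.671382, sp=-1, e=sp−y≈8.671382; I≈-2.054913, D=e−e_prev≈16.422374; u=1/2·8.671382+0·(-2.054913)+1·16.422374≈20.758065; next y=2/5·(-9.671382)+3/4·20.758065≈11.699996
n=12: y≈11.699996, sp=-1, e=sp−y≈-12.699996; I≈-14.754910, D=e−e_prev≈-21.371378; u=1/2·(-12.699996)+0·(-14.754910)+1·(-21.371378)≈-27.721376; next y=2/5·11.699996+3/4·(-27.721376)≈-16.111034
n=13: y≈-16.111034, sp=-1, e=sp−y≈15.111034; I≈0.356124, D=e−e_prev≈27.811030; u=1/2·15.111034+0·0.356124+1·27.811030≈35.366547; next y=2/5·(-16.111034)+3/4·35.366547≈20.080497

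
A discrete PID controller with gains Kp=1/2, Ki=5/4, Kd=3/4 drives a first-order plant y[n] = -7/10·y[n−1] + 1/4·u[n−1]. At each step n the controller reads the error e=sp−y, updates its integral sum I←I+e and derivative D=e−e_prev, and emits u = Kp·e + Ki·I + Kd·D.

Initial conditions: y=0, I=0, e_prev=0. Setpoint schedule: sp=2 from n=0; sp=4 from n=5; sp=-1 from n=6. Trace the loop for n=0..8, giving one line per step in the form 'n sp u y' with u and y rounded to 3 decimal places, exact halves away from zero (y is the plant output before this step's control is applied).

0 2 5.000 0.000
1 2 2.875 1.250
2 2 8.266 -0.156
3 2 4.076 2.176
4 2 12.305 -0.504
5 4 8.592 3.429
6 -1 7.459 -0.252
7 -1 1.780 2.041
8 -1 7.261 -0.984

(exact arithmetic carried between steps; '≈' marks a value shown rounded to 6 d.p. or computed from one; I and e_prev carry over from the previous line; the table rounds u and y to 3 d.p., halves away from zero)
n=0: y=0, sp=2, e=sp−y=2; I=2, D=e−e_prev=2; u=1/2·2+5/4·2+3/4·2=5; next y=-7/10·0+1/4·5=1.25
n=1: y=1.25, sp=2, e=sp−y=0.75; I=2.75, D=e−e_prev=-1.25; u=1/2·0.75+5/4·2.75+3/4·(-1.25)=2.875; next y=-7/10·1.25+1/4·2.875=-0.15625
n=2: y=-0.15625, sp=2, e=sp−y=2.15625; I=4.90625, D=e−e_prev=1.40625; u=1/2·2.15625+5/4·4.90625+3/4·1.40625=8.265625; next y=-7/10·(-0.15625)+1/4·8.265625≈2.175781
n=3: y≈2.175781, sp=2, e=sp−y≈-0.175781; I≈4.730469, D=e−e_prev≈-2.332031; u=1/2·(-0.175781)+5/4·4.730469+3/4·(-2.332031)≈4.076172; next y=-7/10·2.175781+1/4·4.076172≈-0.504004
n=4: y≈-0.504004, sp=2, e=sp−y≈2.504004; I≈7.234473, D=e−e_prev≈2.679785; u=1/2·2.504004+5/4·7.234473+3/4·2.679785≈12.304932; next y=-7/10·(-0.504004)+1/4·12.304932≈3.429036
n=5: y≈3.429036, sp=4, e=sp−y≈0.570964; I≈7.805437, D=e−e_prev≈-1.933040; u=1/2·0.570964+5/4·7.805437+3/4·(-1.933040)≈8.592499; next y=-7/10·3.429036+1/4·8.592499≈-0.252200
n=6: y≈-0.252200, sp=-1, e=sp−y≈-0.747800; I≈7.057637, D=e−e_prev≈-1.318764; u=1/2·(-0.747800)+5/4·7.057637+3/4·(-1.318764)≈7.459074; next y=-7/10·(-0.252200)+1/4·7.459074≈2.041309
n=7: y≈2.041309, sp=-1, e=sp−y≈-3.041309; I≈4.016329, D=e−e_prev≈-2.293509; u=1/2·(-3.041309)+5/4·4.016329+3/4·(-2.293509)≈1.779625; next y=-7/10·2.041309+1/4·1.779625≈-0.984010
n=8: y≈-0.984010, sp=-1, e=sp−y≈-0.015990; I≈4.000338, D=e−e_prev≈3.025318; u=1/2·(-0.015990)+5/4·4.000338+3/4·3.025318≈7.261417; next y=-7/10·(-0.984010)+1/4·7.261417≈2.504161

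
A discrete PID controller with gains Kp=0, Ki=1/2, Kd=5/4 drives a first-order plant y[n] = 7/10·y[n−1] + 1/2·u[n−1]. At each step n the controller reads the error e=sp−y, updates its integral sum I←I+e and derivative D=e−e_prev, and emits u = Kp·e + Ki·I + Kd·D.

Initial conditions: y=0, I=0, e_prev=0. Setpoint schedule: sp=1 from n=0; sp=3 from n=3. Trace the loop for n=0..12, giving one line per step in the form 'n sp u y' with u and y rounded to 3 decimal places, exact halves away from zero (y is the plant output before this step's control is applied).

(exact arithmetic carried between steps; '≈' marks a value shown rounded to 6 d.p. or computed from one; I and e_prev carry over from the previous line; the table rounds u and y to 3 d.p., halves away from zero)
n=0: y=0, sp=1, e=sp−y=1; I=1, D=e−e_prev=1; u=0·1+1/2·1+5/4·1=1.75; next y=7/10·0+1/2·1.75=0.875
n=1: y=0.875, sp=1, e=sp−y=0.125; I=1.125, D=e−e_prev=-0.875; u=0·0.125+1/2·1.125+5/4·(-0.875)=-0.53125; next y=7/10·0.875+1/2·(-0.53125)=0.346875
n=2: y=0.346875, sp=1, e=sp−y=0.653125; I=1.778125, D=e−e_prev=0.528125; u=0·0.653125+1/2·1.778125+5/4·0.528125≈1.549219; next y=7/10·0.346875+1/2·1.549219≈1.017422
n=3: y≈1.017422, sp=3, e=sp−y≈1.982578; I≈3.760703, D=e−e_prev≈1.329453; u=0·1.982578+1/2·3.760703+5/4·1.329453≈3.542168; next y=7/10·1.017422+1/2·3.542168≈2.483279
n=4: y≈2.483279, sp=3, e=sp−y≈0.516721; I≈4.277424, D=e−e_prev≈-1.465857; u=0·0.516721+1/2·4.277424+5/4·(-1.465857)≈0.306390; next y=7/10·2.483279+1/2·0.306390≈1.891491
n=5: y≈1.891491, sp=3, e=sp−y≈1.108509; I≈5.385933, D=e−e_prev≈0.591789; u=0·1.108509+1/2·5.385933+5/4·0.591789≈3.432703; next y=7/10·1.891491+1/2·3.432703≈3.040395
n=6: y≈3.040395, sp=3, e=sp−y≈-0.040395; I≈5.345539, D=e−e_prev≈-1.148904; u=0·(-0.040395)+1/2·5.345539+5/4·(-1.148904)≈1.236639; next y=7/10·3.040395+1/2·1.236639≈2.746596
n=7: y≈2.746596, sp=3, e=sp−y≈0.253404; I≈5.598943, D=e−e_prev≈0.293799; u=0·0.253404+1/2·5.598943+5/4·0.293799≈3.166720; next y=7/10·2.746596+1/2·3.166720≈3.505977
n=8: y≈3.505977, sp=3, e=sp−y≈-0.505977; I≈5.092966, D=e−e_prev≈-0.759381; u=0·(-0.505977)+1/2·5.092966+5/4·(-0.759381)≈1.597256; next y=7/10·3.505977+1/2·1.597256≈3.252812
n=9: y≈3.252812, sp=3, e=sp−y≈-0.252812; I≈4.840154, D=e−e_prev≈0.253165; u=0·(-0.252812)+1/2·4.840154+5/4·0.253165≈2.736533; next y=7/10·3.252812+1/2·2.736533≈3.645235
n=10: y≈3.645235, sp=3, e=sp−y≈-0.645235; I≈4.194919, D=e−e_prev≈-0.392423; u=0·(-0.645235)+1/2·4.194919+5/4·(-0.392423)≈1.606931; next y=7/10·3.645235+1/2·1.606931≈3.355130
n=11: y≈3.355130, sp=3, e=sp−y≈-0.355130; I≈3.839789, D=e−e_prev≈0.290105; u=0·(-0.355130)+1/2·3.839789+5/4·0.290105≈2.282526; next y=7/10·3.355130+1/2·2.282526≈3.489854
n=12: y≈3.489854, sp=3, e=sp−y≈-0.489854; I≈3.349935, D=e−e_prev≈-0.134724; u=0·(-0.489854)+1/2·3.349935+5/4·(-0.134724)≈1.506563; next y=7/10·3.489854+1/2·1.506563≈3.196179

0 1 1.750 0.000
1 1 -0.531 0.875
2 1 1.549 0.347
3 3 3.542 1.017
4 3 0.306 2.483
5 3 3.433 1.891
6 3 1.237 3.040
7 3 3.167 2.747
8 3 1.597 3.506
9 3 2.737 3.253
10 3 1.607 3.645
11 3 2.283 3.355
12 3 1.507 3.490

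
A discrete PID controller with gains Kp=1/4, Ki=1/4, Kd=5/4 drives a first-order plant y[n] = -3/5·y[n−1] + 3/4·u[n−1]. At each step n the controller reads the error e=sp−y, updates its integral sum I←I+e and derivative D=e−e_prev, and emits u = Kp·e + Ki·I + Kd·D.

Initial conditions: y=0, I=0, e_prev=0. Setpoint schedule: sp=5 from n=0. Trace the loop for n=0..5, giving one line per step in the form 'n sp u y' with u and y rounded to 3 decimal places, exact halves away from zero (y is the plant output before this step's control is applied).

(exact arithmetic carried between steps; '≈' marks a value shown rounded to 6 d.p. or computed from one; I and e_prev carry over from the previous line; the table rounds u and y to 3 d.p., halves away from zero)
n=0: y=0, sp=5, e=sp−y=5; I=5, D=e−e_prev=5; u=1/4·5+1/4·5+5/4·5=8.75; next y=-3/5·0+3/4·8.75=6.5625
n=1: y=6.5625, sp=5, e=sp−y=-1.5625; I=3.4375, D=e−e_prev=-6.5625; u=1/4·(-1.5625)+1/4·3.4375+5/4·(-6.5625)=-7.734375; next y=-3/5·6.5625+3/4·(-7.734375)≈-9.738281
n=2: y≈-9.738281, sp=5, e=sp−y≈14.738281; I≈18.175781, D=e−e_prev≈16.300781; u=1/4·14.738281+1/4·18.175781+5/4·16.300781≈28.604492; next y=-3/5·(-9.738281)+3/4·28.604492≈27.296338
n=3: y≈27.296338, sp=5, e=sp−y≈-22.296338; I≈-4.120557, D=e−e_prev≈-37.034619; u=1/4·(-22.296338)+1/4·(-4.120557)+5/4·(-37.034619)≈-52.897498; next y=-3/5·27.296338+3/4·(-52.897498)≈-56.050926
n=4: y≈-56.050926, sp=5, e=sp−y≈61.050926; I≈56.930369, D=e−e_prev≈83.347264; u=1/4·61.050926+1/4·56.930369+5/4·83.347264≈133.679404; next y=-3/5·(-56.050926)+3/4·133.679404≈133.890108
n=5: y≈133.890108, sp=5, e=sp−y≈-128.890108; I≈-71.959739, D=e−e_prev≈-189.941034; u=1/4·(-128.890108)+1/4·(-71.959739)+5/4·(-189.941034)≈-287.638754; next y=-3/5·133.890108+3/4·(-287.638754)≈-296.063131

0 5 8.750 0.000
1 5 -7.734 6.563
2 5 28.604 -9.738
3 5 -52.897 27.296
4 5 133.679 -56.051
5 5 -287.639 133.890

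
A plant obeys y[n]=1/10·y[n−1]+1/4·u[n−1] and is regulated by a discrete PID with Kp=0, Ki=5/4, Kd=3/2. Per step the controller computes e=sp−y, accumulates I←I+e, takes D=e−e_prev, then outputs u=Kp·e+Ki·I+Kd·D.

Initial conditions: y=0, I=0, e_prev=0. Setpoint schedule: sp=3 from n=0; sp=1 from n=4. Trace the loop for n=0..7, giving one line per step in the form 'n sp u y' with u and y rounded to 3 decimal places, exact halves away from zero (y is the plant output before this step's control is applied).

(exact arithmetic carried between steps; '≈' marks a value shown rounded to 6 d.p. or computed from one; I and e_prev carry over from the previous line; the table rounds u and y to 3 d.p., halves away from zero)
n=0: y=0, sp=3, e=sp−y=3; I=3, D=e−e_prev=3; u=0·3+5/4·3+3/2·3=8.25; next y=1/10·0+1/4·8.25=2.0625
n=1: y=2.0625, sp=3, e=sp−y=0.9375; I=3.9375, D=e−e_prev=-2.0625; u=0·0.9375+5/4·3.9375+3/2·(-2.0625)=1.828125; next y=1/10·2.0625+1/4·1.828125≈0.663281
n=2: y≈0.663281, sp=3, e=sp−y≈2.336719; I≈6.274219, D=e−e_prev≈1.399219; u=0·2.336719+5/4·6.274219+3/2·1.399219≈9.941602; next y=1/10·0.663281+1/4·9.941602≈2.551729
n=3: y≈2.551729, sp=3, e=sp−y≈0.448271; I≈6.722490, D=e−e_prev≈-1.888447; u=0·0.448271+5/4·6.722490+3/2·(-1.888447)≈5.570442; next y=1/10·2.551729+1/4·5.570442≈1.647783
n=4: y≈1.647783, sp=1, e=sp−y≈-0.647783; I≈6.074707, D=e−e_prev≈-1.096055; u=0·(-0.647783)+5/4·6.074707+3/2·(-1.096055)≈5.949301; next y=1/10·1.647783+1/4·5.949301≈1.652104
n=5: y≈1.652104, sp=1, e=sp−y≈-0.652104; I≈5.422603, D=e−e_prev≈-0.004320; u=0·(-0.652104)+5/4·5.422603+3/2·(-0.004320)≈6.771773; next y=1/10·1.652104+1/4·6.771773≈1.858154
n=6: y≈1.858154, sp=1, e=sp−y≈-0.858154; I≈4.564449, D=e−e_prev≈-0.206050; u=0·(-0.858154)+5/4·4.564449+3/2·(-0.206050)≈5.396487; next y=1/10·1.858154+1/4·5.396487≈1.534937
n=7: y≈1.534937, sp=1, e=sp−y≈-0.534937; I≈4.029512, D=e−e_prev≈0.323217; u=0·(-0.534937)+5/4·4.029512+3/2·0.323217≈5.521716; next y=1/10·1.534937+1/4·5.521716≈1.533923

0 3 8.250 0.000
1 3 1.828 2.063
2 3 9.942 0.663
3 3 5.570 2.552
4 1 5.949 1.648
5 1 6.772 1.652
6 1 5.396 1.858
7 1 5.522 1.535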